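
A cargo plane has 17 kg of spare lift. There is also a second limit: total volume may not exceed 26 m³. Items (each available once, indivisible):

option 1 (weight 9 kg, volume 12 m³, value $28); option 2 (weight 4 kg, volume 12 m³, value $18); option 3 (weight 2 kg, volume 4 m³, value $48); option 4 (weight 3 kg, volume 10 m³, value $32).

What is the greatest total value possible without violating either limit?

$108

Feasible sets respecting both limits:
- option 1+option 3+option 4: weight 14, volume 26, value 108
- option 2+option 3+option 4: weight 9, volume 26, value 98
- option 3+option 4: weight 5, volume 14, value 80
- option 1+option 3: weight 11, volume 16, value 76
Best: $108.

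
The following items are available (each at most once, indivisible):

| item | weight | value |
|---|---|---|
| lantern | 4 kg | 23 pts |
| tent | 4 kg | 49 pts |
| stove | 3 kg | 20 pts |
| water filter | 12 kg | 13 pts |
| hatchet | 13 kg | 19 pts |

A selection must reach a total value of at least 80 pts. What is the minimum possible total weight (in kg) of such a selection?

Subsets with value ≥ 80, sorted by total weight:
- lantern+tent+stove: weight 11, value 92
- tent+stove+water filter: weight 19, value 82
- tent+stove+hatchet: weight 20, value 88
- lantern+tent+water filter: weight 20, value 85
Minimum weight: 11 kg.

11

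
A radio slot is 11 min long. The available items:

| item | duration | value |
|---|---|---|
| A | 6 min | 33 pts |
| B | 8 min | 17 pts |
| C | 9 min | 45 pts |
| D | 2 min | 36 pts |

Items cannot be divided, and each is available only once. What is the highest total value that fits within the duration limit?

81 pts

Check high-value combinations within 11 min:
- C+D: duration 9+2=11, value 45+36=81
- A+D: duration 6+2=8, value 33+36=69
- B+D: duration 8+2=10, value 17+36=53
- C: duration 9, value 45
- D: duration 2, value 36
Best: 81 pts.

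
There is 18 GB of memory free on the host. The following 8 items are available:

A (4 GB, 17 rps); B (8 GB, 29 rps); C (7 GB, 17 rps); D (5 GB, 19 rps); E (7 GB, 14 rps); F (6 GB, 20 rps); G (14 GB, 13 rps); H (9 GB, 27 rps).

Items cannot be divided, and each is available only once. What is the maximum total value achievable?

This is a 0/1 knapsack; check combinations near the capacity.
- A+B+F: memory 4+8+6=18, value 17+29+20=66
- A+B+D: memory 4+8+5=17, value 17+29+19=65
- A+D+H: memory 4+5+9=18, value 17+19+27=63
Best: 66 rps.

66 rps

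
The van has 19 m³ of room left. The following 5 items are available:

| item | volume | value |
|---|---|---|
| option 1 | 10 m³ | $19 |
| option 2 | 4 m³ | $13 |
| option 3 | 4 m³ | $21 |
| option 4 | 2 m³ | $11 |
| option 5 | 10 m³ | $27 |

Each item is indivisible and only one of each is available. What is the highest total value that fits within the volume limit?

Check high-value combinations within 19 m³:
- option 2+option 3+option 5: volume 4+4+10=18, value 13+21+27=61
- option 3+option 4+option 5: volume 4+2+10=16, value 21+11+27=59
- option 1+option 2+option 3: volume 10+4+4=18, value 19+13+21=53
- option 1+option 3+option 4: volume 10+4+2=16, value 19+21+11=51
Best: $61.

$61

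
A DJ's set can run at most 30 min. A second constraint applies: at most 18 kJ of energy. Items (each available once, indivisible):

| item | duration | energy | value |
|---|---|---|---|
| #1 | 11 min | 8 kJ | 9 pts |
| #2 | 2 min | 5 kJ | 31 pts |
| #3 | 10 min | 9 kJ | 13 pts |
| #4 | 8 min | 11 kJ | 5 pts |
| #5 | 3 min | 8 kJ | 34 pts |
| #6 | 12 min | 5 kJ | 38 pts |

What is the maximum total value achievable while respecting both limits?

103 pts

Feasible sets respecting both limits:
- #2+#5+#6: duration 17, energy 18, value 103
- #1+#2+#6: duration 25, energy 18, value 78
- #5+#6: duration 15, energy 13, value 72
Best: 103 pts.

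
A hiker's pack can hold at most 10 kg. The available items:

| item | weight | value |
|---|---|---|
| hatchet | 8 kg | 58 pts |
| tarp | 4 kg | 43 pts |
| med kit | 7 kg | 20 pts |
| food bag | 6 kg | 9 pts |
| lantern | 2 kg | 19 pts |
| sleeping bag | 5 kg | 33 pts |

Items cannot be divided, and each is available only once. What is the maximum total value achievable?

77 pts

Check high-value combinations within 10 kg:
- hatchet+lantern: weight 8+2=10, value 58+19=77
- tarp+sleeping bag: weight 4+5=9, value 43+33=76
- tarp+lantern: weight 4+2=6, value 43+19=62
Best: 77 pts.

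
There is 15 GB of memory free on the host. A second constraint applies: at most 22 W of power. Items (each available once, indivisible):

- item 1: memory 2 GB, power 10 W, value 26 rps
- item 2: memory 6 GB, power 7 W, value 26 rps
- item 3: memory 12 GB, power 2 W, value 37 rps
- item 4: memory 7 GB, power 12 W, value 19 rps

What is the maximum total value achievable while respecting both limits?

63 rps

Feasible sets respecting both limits:
- item 1+item 3: memory 14, power 12, value 63
- item 1+item 2: memory 8, power 17, value 52
- item 1+item 4: memory 9, power 22, value 45
Best: 63 rps.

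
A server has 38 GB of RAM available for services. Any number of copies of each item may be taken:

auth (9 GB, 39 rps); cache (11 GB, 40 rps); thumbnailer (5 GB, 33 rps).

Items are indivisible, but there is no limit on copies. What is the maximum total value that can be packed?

231 rps

Best value-per-unit is thumbnailer at 33/5, and filling with it alone uses memory 7×5=35. No mix of the others beats 7×33 = 231.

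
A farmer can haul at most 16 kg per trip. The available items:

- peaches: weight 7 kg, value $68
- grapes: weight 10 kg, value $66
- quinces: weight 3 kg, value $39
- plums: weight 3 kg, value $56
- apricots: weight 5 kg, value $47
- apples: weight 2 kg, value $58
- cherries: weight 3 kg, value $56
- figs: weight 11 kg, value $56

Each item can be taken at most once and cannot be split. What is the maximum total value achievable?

$256

Check high-value combinations within 16 kg:
- quinces+plums+apricots+apples+cherries: weight 3+3+5+2+3=16, value 39+56+47+58+56=256
- peaches+plums+apples+cherries: weight 7+3+2+3=15, value 68+56+58+56=238
- peaches+quinces+plums+apples: weight 7+3+3+2=15, value 68+39+56+58=221
- peaches+quinces+apples+cherries: weight 7+3+2+3=15, value 68+39+58+56=221
- peaches+quinces+plums+cherries: weight 7+3+3+3=16, value 68+39+56+56=219
Best: $256.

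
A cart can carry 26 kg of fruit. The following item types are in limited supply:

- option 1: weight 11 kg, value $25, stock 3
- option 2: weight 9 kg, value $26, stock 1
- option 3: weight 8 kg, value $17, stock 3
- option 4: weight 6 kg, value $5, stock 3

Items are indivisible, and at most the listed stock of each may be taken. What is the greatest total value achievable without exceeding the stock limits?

$60

Best selections within weight 26 and stock limits:
- 1×option 2 + 2×option 3: weight 25, value 60
- 1×option 1 + 1×option 2 + 1×option 4: weight 26, value 56
- 1×option 1 + 1×option 2: weight 20, value 51
Best: $60.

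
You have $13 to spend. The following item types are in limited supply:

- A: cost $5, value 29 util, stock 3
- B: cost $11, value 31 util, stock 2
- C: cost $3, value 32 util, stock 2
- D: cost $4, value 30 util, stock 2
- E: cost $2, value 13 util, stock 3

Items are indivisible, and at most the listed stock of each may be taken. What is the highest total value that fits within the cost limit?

107 util

Top feasible selections:
- 2×C + 1×D + 1×E: cost 12, value 107
- 1×A + 2×C + 1×E: cost 13, value 106
Best: 107 util.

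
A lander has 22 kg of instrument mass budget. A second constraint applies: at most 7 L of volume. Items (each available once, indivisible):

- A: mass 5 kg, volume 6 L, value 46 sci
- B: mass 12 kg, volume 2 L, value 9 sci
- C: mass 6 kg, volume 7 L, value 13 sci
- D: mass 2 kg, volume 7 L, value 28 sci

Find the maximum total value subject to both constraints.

46 sci

Feasible sets respecting both limits:
- A: mass 5, volume 6, value 46
- D: mass 2, volume 7, value 28
- C: mass 6, volume 7, value 13
Best: 46 sci.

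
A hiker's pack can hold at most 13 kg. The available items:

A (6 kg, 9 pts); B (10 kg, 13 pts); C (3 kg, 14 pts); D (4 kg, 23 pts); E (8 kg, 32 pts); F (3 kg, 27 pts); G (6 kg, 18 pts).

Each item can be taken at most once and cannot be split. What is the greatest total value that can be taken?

This is a 0/1 knapsack; check combinations near the capacity.
- D+F+G: weight 4+3+6=13, value 23+27+18=68
- C+D+F: weight 3+4+3=10, value 14+23+27=64
- E+F: weight 8+3=11, value 32+27=59
- C+F+G: weight 3+3+6=12, value 14+27+18=59
- A+D+F: weight 6+4+3=13, value 9+23+27=59
Best: 68 pts.

68 pts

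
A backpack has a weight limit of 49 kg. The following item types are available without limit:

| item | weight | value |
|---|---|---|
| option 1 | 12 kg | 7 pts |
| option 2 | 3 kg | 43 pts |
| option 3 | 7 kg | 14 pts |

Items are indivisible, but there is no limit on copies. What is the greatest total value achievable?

688 pts

Best value-per-unit is option 2 at 43/3, and filling with it alone uses weight 16×3=48. No mix of the others beats 16×43 = 688.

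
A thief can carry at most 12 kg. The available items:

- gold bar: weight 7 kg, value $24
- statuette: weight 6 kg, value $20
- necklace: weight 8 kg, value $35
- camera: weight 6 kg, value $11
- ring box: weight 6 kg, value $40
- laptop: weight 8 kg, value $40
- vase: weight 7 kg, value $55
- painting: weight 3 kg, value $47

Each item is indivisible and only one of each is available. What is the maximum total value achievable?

$102

Check high-value combinations within 12 kg:
- vase+painting: weight 7+3=10, value 55+47=102
- ring box+painting: weight 6+3=9, value 40+47=87
- laptop+painting: weight 8+3=11, value 40+47=87
Best: $102.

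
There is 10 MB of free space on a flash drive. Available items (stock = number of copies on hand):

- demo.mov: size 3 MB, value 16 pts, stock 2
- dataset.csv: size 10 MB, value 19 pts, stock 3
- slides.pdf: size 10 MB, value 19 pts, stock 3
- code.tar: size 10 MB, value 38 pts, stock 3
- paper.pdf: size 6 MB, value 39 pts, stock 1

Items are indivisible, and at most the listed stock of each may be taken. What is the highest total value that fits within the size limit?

Top feasible selections:
- 1×demo.mov + 1×paper.pdf: size 9, value 55
- 1×paper.pdf: size 6, value 39
- 1×code.tar: size 10, value 38
Best: 55 pts.

55 pts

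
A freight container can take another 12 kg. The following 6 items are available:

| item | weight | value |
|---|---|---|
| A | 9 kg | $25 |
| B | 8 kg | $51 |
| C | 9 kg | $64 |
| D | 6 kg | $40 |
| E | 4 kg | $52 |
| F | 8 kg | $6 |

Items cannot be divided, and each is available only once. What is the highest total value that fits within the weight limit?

$103

This is a 0/1 knapsack; check combinations near the capacity.
- B+E: weight 8+4=12, value 51+52=103
- D+E: weight 6+4=10, value 40+52=92
- C: weight 9, value 64
- E+F: weight 4+8=12, value 52+6=58
Best: $103.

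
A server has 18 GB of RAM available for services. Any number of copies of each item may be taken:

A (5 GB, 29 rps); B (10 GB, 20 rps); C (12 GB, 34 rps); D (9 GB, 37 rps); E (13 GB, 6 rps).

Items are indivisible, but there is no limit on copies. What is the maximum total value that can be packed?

87 rps

Best value-per-unit is A at 29/5, and filling with it alone uses memory 3×5=15. No mix of the others beats 3×29 = 87.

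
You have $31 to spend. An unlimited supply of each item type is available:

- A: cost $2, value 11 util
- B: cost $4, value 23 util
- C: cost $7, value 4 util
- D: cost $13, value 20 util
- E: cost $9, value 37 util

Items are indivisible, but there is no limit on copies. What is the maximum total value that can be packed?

172 util

Best value-per-unit is B at 23/4; filling with it alone gives 7×23 = 161.
Optimal mix: 1×A + 7×B → cost 30, value 172.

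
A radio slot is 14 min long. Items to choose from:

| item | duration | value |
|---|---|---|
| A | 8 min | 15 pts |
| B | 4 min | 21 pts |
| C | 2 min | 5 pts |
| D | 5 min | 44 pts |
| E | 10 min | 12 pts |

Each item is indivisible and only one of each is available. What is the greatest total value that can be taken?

70 pts

Check high-value combinations within 14 min:
- B+C+D: duration 4+2+5=11, value 21+5+44=70
- B+D: duration 4+5=9, value 21+44=65
- A+D: duration 8+5=13, value 15+44=59
- C+D: duration 2+5=7, value 5+44=49
Best: 70 pts.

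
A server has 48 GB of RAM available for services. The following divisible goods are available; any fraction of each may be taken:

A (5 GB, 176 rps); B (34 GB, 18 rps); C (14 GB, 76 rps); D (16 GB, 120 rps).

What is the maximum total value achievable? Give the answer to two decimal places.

378.88

Take in order of value per unit:
- A (176/5 per unit): all 5 → value 176, running total 176.00
- D (120/16 per unit): all 16 → value 120, running total 296.00
- C (76/14 per unit): all 14 → value 76, running total 372.00
- B (18/34 per unit): 13 of 34 → value 13×18/34 = 6.8824, running total 378.88
Total 378.88.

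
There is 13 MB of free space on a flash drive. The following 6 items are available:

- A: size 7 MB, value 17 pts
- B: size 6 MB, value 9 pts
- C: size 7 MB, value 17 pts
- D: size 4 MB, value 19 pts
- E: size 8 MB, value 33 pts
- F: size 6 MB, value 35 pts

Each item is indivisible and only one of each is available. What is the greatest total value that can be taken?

54 pts

Check high-value combinations within 13 MB:
- D+F: size 4+6=10, value 19+35=54
- D+E: size 4+8=12, value 19+33=52
- A+F: size 7+6=13, value 17+35=52
- C+F: size 7+6=13, value 17+35=52
- B+F: size 6+6=12, value 9+35=44
Best: 54 pts.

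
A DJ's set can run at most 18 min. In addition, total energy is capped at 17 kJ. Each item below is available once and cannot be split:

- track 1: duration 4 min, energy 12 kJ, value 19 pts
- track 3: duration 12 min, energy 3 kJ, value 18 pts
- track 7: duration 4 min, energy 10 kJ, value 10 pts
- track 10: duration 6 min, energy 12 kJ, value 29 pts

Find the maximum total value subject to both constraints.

Feasible sets respecting both limits:
- track 3+track 10: duration 18, energy 15, value 47
- track 1+track 3: duration 16, energy 15, value 37
- track 10: duration 6, energy 12, value 29
Best: 47 pts.

47 pts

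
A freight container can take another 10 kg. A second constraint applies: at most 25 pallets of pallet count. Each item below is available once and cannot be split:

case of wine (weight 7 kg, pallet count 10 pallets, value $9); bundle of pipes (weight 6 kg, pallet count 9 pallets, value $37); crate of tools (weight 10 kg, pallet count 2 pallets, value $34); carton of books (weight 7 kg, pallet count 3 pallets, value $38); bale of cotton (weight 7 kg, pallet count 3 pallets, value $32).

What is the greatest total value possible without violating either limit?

Feasible sets respecting both limits:
- carton of books: weight 7, pallet count 3, value 38
- bundle of pipes: weight 6, pallet count 9, value 37
- crate of tools: weight 10, pallet count 2, value 34
Best: $38.

$38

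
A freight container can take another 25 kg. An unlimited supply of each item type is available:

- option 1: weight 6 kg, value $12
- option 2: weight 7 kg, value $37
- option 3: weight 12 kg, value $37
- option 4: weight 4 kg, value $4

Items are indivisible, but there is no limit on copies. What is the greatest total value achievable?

Best value-per-unit is option 2 at 37/7; filling with it alone gives 3×37 = 111.
Optimal mix: 3×option 2 + 1×option 4 → weight 25, value 115.

$115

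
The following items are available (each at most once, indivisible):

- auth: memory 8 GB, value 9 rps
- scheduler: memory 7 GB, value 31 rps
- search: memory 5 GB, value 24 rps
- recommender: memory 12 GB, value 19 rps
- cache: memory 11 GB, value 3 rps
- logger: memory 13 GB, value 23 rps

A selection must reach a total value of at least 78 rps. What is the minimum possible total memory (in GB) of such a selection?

Subsets with value ≥ 78, sorted by total memory:
- scheduler+search+logger: memory 25, value 78
- auth+scheduler+search+recommender: memory 32, value 83
Minimum memory: 25 GB.

25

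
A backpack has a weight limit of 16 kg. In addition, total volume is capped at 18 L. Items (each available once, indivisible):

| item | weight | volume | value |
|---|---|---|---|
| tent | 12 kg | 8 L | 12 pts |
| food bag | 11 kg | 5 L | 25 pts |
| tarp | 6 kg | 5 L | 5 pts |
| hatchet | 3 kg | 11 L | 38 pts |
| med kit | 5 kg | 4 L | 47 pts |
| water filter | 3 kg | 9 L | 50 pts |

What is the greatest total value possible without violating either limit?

Feasible sets respecting both limits:
- tarp+med kit+water filter: weight 14, volume 18, value 102
- med kit+water filter: weight 8, volume 13, value 97
- hatchet+med kit: weight 8, volume 15, value 85
- food bag+water filter: weight 14, volume 14, value 75
Best: 102 pts.

102 pts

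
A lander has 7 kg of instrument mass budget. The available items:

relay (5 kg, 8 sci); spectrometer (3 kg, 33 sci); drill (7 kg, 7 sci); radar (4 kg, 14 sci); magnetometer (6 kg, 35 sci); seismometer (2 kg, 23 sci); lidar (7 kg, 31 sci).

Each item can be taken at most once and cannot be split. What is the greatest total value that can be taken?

56 sci

This is a 0/1 knapsack; check combinations near the capacity.
- spectrometer+seismometer: mass 3+2=5, value 33+23=56
- spectrometer+radar: mass 3+4=7, value 33+14=47
- radar+seismometer: mass 4+2=6, value 14+23=37
- magnetometer: mass 6, value 35
Best: 56 sci.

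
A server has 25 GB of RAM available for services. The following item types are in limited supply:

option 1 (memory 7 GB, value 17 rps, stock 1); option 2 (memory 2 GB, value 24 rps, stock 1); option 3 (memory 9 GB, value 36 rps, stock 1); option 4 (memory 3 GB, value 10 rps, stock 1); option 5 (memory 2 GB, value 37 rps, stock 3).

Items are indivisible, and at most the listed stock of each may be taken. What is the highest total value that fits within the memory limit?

188 rps

Best selections within memory 25 and stock limits:
- 1×option 1 + 1×option 2 + 1×option 3 + 3×option 5: memory 24, value 188
- 1×option 2 + 1×option 3 + 1×option 4 + 3×option 5: memory 20, value 181
- 1×option 1 + 1×option 3 + 1×option 4 + 3×option 5: memory 25, value 174
- 1×option 2 + 1×option 3 + 3×option 5: memory 17, value 171
Best: 188 rps.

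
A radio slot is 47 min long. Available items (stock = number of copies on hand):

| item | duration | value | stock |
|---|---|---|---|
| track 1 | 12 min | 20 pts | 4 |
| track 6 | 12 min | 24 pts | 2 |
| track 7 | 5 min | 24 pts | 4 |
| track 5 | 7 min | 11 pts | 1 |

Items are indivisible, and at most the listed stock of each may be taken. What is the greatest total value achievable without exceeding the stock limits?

144 pts

Best selections within duration 47 and stock limits:
- 2×track 6 + 4×track 7: duration 44, value 144
- 1×track 1 + 1×track 6 + 4×track 7: duration 44, value 140
- 2×track 1 + 4×track 7: duration 44, value 136
- 1×track 6 + 4×track 7 + 1×track 5: duration 39, value 131
Best: 144 pts.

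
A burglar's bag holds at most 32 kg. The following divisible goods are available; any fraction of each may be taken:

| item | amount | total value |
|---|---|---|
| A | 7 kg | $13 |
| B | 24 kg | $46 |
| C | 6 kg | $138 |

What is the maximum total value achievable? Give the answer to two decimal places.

187.71

Take in order of value per unit:
- C (138/6 per unit): all 6 → value 138, running total 138.00
- B (46/24 per unit): all 24 → value 46, running total 184.00
- A (13/7 per unit): 2 of 7 → value 2×13/7 = 3.7143, running total 187.71
Total 187.71.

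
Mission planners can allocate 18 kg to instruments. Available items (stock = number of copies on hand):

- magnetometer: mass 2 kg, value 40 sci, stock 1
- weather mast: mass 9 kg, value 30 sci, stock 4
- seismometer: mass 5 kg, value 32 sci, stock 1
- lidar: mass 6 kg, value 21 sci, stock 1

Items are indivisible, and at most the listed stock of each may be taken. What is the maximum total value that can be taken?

102 sci

Best selections within mass 18 and stock limits:
- 1×magnetometer + 1×weather mast + 1×seismometer: mass 16, value 102
- 1×magnetometer + 1×seismometer + 1×lidar: mass 13, value 93
- 1×magnetometer + 1×weather mast + 1×lidar: mass 17, value 91
Best: 102 sci.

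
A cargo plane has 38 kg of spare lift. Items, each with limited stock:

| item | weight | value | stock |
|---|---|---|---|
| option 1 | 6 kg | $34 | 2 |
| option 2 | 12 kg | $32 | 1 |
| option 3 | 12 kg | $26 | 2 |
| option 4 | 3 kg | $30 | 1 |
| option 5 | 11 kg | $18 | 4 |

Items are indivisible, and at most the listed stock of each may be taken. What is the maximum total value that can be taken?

Top feasible selections:
- 2×option 1 + 1×option 2 + 1×option 4 + 1×option 5: weight 38, value 148
- 2×option 1 + 1×option 3 + 1×option 4 + 1×option 5: weight 38, value 142
- 2×option 1 + 1×option 4 + 2×option 5: weight 37, value 134
- 2×option 1 + 1×option 2 + 1×option 4: weight 27, value 130
Best: $148.

$148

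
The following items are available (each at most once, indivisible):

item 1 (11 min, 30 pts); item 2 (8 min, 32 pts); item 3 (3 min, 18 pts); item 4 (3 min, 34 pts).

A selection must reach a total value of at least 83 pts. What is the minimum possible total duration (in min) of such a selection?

14

Subsets with value ≥ 83, sorted by total duration:
- item 2+item 3+item 4: duration 14, value 84
- item 1+item 2+item 4: duration 22, value 96
Minimum duration: 14 min.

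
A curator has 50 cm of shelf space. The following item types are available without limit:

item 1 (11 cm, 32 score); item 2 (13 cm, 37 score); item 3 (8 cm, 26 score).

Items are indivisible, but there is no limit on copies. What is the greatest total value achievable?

156 score

Best value-per-unit is item 3 at 26/8, and filling with it alone uses length 6×8=48. No mix of the others beats 6×26 = 156.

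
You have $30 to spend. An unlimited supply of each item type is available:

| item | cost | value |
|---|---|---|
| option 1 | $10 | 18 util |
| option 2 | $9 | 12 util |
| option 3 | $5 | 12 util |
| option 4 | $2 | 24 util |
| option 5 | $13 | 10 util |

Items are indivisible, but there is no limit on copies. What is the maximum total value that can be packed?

Best value-per-unit is option 4 at 24/2, and filling with it alone uses cost 15×2=30. No mix of the others beats 15×24 = 360.

360 util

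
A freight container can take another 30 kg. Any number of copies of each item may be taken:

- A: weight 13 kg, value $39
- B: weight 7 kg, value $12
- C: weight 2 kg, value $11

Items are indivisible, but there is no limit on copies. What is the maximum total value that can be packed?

Best value-per-unit is C at 11/2, and filling with it alone uses weight 15×2=30. No mix of the others beats 15×11 = 165.

$165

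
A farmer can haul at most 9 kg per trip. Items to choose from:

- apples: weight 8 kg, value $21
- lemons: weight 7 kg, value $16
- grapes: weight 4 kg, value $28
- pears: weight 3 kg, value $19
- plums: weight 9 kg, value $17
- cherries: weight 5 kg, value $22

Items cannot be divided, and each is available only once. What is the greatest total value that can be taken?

$50

Check high-value combinations within 9 kg:
- grapes+cherries: weight 4+5=9, value 28+22=50
- grapes+pears: weight 4+3=7, value 28+19=47
- pears+cherries: weight 3+5=8, value 19+22=41
Best: $50.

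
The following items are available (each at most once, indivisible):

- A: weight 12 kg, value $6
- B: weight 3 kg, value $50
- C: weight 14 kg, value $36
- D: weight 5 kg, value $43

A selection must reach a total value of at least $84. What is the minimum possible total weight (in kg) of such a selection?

Subsets with value ≥ 84, sorted by total weight:
- B+D: weight 8, value 93
- B+C: weight 17, value 86
- A+B+D: weight 20, value 99
Minimum weight: 8 kg.

8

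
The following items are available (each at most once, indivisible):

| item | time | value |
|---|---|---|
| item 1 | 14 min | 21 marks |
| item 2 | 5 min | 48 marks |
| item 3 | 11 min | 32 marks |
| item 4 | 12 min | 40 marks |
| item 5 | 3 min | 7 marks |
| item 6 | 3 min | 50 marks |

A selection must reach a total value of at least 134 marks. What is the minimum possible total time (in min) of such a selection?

Subsets with value ≥ 134, sorted by total time:
- item 2+item 4+item 6: time 20, value 138
- item 2+item 3+item 5+item 6: time 22, value 137
- item 2+item 4+item 5+item 6: time 23, value 145
- item 2+item 3+item 4+item 6: time 31, value 170
Minimum time: 20 min.

20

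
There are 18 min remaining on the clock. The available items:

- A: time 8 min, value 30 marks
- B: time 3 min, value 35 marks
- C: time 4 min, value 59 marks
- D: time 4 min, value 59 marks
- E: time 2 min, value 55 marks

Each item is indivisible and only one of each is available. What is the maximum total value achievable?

208 marks

Check high-value combinations within 18 min:
- B+C+D+E: time 3+4+4+2=13, value 35+59+59+55=208
- A+C+D+E: time 8+4+4+2=18, value 30+59+59+55=203
- A+B+C+E: time 8+3+4+2=17, value 30+35+59+55=179
- A+B+D+E: time 8+3+4+2=17, value 30+35+59+55=179
Best: 208 marks.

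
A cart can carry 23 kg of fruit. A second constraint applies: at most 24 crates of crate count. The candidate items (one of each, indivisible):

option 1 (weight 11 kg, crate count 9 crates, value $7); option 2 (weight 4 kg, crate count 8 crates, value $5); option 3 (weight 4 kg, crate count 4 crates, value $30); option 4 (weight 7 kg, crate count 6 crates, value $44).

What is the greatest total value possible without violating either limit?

$81

Feasible sets respecting both limits:
- option 1+option 3+option 4: weight 22, crate count 19, value 81
- option 2+option 3+option 4: weight 15, crate count 18, value 79
- option 3+option 4: weight 11, crate count 10, value 74
- option 1+option 2+option 4: weight 22, crate count 23, value 56
Best: $81.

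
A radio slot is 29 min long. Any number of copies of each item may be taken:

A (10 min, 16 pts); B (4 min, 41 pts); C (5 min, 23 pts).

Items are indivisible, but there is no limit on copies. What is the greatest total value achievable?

287 pts

Best value-per-unit is B at 41/4, and filling with it alone uses duration 7×4=28. No mix of the others beats 7×41 = 287.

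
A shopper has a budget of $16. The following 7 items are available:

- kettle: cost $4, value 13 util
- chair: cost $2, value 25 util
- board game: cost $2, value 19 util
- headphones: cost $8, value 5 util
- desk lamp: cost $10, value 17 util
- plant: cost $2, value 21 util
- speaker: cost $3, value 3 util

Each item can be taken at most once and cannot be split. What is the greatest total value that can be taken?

82 util

Check high-value combinations within $16:
- chair+board game+desk lamp+plant: cost 2+2+10+2=16, value 25+19+17+21=82
- kettle+chair+board game+plant+speaker: cost 4+2+2+2+3=13, value 13+25+19+21+3=81
- kettle+chair+board game+plant: cost 4+2+2+2=10, value 13+25+19+21=78
Best: 82 util.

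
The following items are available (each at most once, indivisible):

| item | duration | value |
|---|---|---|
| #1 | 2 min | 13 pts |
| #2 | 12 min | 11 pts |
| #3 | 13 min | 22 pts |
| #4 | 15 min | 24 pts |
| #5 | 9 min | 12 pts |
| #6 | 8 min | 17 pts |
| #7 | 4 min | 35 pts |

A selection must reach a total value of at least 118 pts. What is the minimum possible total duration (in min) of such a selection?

Subsets with value ≥ 118, sorted by total duration:
- #1+#3+#4+#5+#6+#7: duration 51, value 123
- #1+#2+#3+#4+#6+#7: duration 54, value 122
Minimum duration: 51 min.

51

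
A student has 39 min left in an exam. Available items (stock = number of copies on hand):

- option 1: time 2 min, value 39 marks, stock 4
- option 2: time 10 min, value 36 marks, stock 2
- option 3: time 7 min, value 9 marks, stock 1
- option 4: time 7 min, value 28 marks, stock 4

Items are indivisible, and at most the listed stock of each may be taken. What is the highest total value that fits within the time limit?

Top feasible selections:
- 4×option 1 + 1×option 2 + 3×option 4: time 39, value 276
- 4×option 1 + 4×option 4: time 36, value 268
- 4×option 1 + 1×option 2 + 1×option 3 + 2×option 4: time 39, value 257
- 4×option 1 + 2×option 2 + 1×option 4: time 35, value 256
Best: 276 marks.

276 marks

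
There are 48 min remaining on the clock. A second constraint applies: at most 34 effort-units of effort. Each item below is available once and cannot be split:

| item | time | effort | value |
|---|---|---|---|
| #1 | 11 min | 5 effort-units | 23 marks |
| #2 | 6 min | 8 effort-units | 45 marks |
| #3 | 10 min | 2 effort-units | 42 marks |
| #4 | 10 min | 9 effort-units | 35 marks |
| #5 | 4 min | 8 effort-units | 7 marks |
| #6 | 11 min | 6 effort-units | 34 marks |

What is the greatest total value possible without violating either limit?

179 marks

Feasible sets respecting both limits:
- #1+#2+#3+#4+#6: time 48, effort 30, value 179
- #2+#3+#4+#5+#6: time 41, effort 33, value 163
- #2+#3+#4+#6: time 37, effort 25, value 156
Best: 179 marks.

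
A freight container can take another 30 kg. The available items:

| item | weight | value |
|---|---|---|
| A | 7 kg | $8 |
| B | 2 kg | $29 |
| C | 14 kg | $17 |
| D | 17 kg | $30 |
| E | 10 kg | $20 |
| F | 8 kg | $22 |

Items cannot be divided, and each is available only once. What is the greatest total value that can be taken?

Check high-value combinations within 30 kg:
- B+D+F: weight 2+17+8=27, value 29+30+22=81
- A+B+E+F: weight 7+2+10+8=27, value 8+29+20+22=79
- B+D+E: weight 2+17+10=29, value 29+30+20=79
- B+E+F: weight 2+10+8=20, value 29+20+22=71
- B+C+F: weight 2+14+8=24, value 29+17+22=68
Best: $81.

$81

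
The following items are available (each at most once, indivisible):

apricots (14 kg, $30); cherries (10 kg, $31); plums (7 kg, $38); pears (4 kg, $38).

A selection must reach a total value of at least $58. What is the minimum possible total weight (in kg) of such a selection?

Subsets with value ≥ 58, sorted by total weight:
- plums+pears: weight 11, value 76
- cherries+pears: weight 14, value 69
Minimum weight: 11 kg.

11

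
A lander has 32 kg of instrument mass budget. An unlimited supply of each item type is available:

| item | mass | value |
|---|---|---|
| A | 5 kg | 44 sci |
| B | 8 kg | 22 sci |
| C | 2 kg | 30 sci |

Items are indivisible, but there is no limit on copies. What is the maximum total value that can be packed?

480 sci

Best value-per-unit is C at 30/2, and filling with it alone uses mass 16×2=32. No mix of the others beats 16×30 = 480.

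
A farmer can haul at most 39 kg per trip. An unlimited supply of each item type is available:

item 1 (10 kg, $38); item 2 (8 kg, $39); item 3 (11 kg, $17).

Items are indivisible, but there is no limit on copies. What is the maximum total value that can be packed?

$156

Best value-per-unit is item 2 at 39/8, and filling with it alone uses weight 4×8=32. No mix of the others beats 4×39 = 156.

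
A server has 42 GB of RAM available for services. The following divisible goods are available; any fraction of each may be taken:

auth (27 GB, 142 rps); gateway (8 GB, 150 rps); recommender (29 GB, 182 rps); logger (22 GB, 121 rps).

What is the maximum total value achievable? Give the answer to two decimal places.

Take in order of value per unit:
- gateway (150/8 per unit): all 8 → value 150, running total 150.00
- recommender (182/29 per unit): all 29 → value 182, running total 332.00
- logger (121/22 per unit): 5 of 22 → value 5×121/22 = 27.5000, running total 359.50
Total 359.50.

359.50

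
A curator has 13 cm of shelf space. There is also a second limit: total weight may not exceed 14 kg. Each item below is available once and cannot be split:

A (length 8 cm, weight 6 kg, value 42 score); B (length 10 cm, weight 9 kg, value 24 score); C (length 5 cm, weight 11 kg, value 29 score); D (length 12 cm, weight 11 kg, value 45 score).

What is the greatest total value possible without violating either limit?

Feasible sets respecting both limits:
- D: length 12, weight 11, value 45
- A: length 8, weight 6, value 42
- C: length 5, weight 11, value 29
- B: length 10, weight 9, value 24
Best: 45 score.

45 score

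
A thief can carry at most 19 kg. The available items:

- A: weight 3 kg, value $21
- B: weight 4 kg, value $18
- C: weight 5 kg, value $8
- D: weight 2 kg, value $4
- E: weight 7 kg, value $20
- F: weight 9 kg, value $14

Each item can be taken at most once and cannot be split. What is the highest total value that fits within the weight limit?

$67

Check high-value combinations within 19 kg:
- A+B+C+E: weight 3+4+5+7=19, value 21+18+8+20=67
- A+B+D+E: weight 3+4+2+7=16, value 21+18+4+20=63
- A+B+E: weight 3+4+7=14, value 21+18+20=59
Best: $67.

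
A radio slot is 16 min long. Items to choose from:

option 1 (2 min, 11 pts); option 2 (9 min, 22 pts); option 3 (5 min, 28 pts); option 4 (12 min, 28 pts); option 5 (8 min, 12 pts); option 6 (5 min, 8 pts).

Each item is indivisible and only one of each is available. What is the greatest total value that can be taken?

61 pts

Check high-value combinations within 16 min:
- option 1+option 2+option 3: duration 2+9+5=16, value 11+22+28=61
- option 1+option 3+option 5: duration 2+5+8=15, value 11+28+12=51
- option 2+option 3: duration 9+5=14, value 22+28=50
- option 1+option 3+option 6: duration 2+5+5=12, value 11+28+8=47
- option 1+option 2+option 6: duration 2+9+5=16, value 11+22+8=41
Best: 61 pts.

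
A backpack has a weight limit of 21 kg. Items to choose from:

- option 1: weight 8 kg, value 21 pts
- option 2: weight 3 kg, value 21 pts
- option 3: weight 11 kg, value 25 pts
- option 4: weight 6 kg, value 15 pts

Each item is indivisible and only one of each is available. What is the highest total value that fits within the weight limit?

61 pts

Check high-value combinations within 21 kg:
- option 2+option 3+option 4: weight 3+11+6=20, value 21+25+15=61
- option 1+option 2+option 4: weight 8+3+6=17, value 21+21+15=57
- option 2+option 3: weight 3+11=14, value 21+25=46
Best: 61 pts.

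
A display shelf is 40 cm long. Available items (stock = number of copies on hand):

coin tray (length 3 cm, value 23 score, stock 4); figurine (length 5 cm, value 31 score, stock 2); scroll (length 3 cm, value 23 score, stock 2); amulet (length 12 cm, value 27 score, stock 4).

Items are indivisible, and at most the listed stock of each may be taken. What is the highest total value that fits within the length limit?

227 score

Best selections within length 40 and stock limits:
- 4×coin tray + 2×figurine + 2×scroll + 1×amulet: length 40, value 227
- 3×coin tray + 2×figurine + 2×scroll + 1×amulet: length 37, value 204
- 4×coin tray + 2×figurine + 1×scroll + 1×amulet: length 37, value 204
Best: 227 score.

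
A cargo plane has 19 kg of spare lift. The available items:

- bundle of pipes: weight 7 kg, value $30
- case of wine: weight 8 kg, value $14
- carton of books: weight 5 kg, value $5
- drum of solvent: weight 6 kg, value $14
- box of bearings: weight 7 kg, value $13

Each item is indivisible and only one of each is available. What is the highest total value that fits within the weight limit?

Check high-value combinations within 19 kg:
- bundle of pipes+carton of books+drum of solvent: weight 7+5+6=18, value 30+5+14=49
- bundle of pipes+carton of books+box of bearings: weight 7+5+7=19, value 30+5+13=48
- bundle of pipes+drum of solvent: weight 7+6=13, value 30+14=44
- bundle of pipes+case of wine: weight 7+8=15, value 30+14=44
Best: $49.

$49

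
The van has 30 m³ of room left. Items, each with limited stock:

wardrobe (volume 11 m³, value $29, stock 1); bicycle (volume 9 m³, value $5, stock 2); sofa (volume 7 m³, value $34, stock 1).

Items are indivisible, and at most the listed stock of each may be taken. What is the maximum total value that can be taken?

Top feasible selections:
- 1×wardrobe + 1×bicycle + 1×sofa: volume 27, value 68
- 1×wardrobe + 1×sofa: volume 18, value 63
- 2×bicycle + 1×sofa: volume 25, value 44
Best: $68.

$68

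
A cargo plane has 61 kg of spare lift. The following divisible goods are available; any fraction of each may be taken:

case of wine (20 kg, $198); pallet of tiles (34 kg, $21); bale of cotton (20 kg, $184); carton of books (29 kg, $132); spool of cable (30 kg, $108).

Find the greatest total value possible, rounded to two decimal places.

Take in order of value per unit:
- case of wine (198/20 per unit): all 20 → value 198, running total 198.00
- bale of cotton (184/20 per unit): all 20 → value 184, running total 382.00
- carton of books (132/29 per unit): 21 of 29 → value 21×132/29 = 95.5862, running total 477.59
Total 477.59.

477.59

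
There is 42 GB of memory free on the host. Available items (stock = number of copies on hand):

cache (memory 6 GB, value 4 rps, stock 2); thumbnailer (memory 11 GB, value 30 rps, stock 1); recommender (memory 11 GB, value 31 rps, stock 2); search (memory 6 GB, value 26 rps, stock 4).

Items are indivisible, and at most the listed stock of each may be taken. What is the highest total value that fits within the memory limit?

140 rps

Best selections within memory 42 and stock limits:
- 2×recommender + 3×search: memory 40, value 140
- 1×thumbnailer + 1×recommender + 3×search: memory 40, value 139
- 1×cache + 1×recommender + 4×search: memory 41, value 139
Best: 140 rps.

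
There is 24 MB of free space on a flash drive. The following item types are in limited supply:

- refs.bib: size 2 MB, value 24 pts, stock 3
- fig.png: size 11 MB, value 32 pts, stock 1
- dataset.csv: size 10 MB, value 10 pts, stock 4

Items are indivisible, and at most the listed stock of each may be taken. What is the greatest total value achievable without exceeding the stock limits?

Top feasible selections:
- 3×refs.bib + 1×fig.png: size 17, value 104
- 3×refs.bib + 1×dataset.csv: size 16, value 82
- 2×refs.bib + 1×fig.png: size 15, value 80
- 3×refs.bib: size 6, value 72
Best: 104 pts.

104 pts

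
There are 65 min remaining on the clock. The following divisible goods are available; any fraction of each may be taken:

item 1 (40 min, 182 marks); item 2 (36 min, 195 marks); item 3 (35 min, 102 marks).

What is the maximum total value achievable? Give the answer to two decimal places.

326.95

Take in order of value per unit:
- item 2 (195/36 per unit): all 36 → value 195, running total 195.00
- item 1 (182/40 per unit): 29 of 40 → value 29×182/40 = 131.9500, running total 326.95
Total 326.95.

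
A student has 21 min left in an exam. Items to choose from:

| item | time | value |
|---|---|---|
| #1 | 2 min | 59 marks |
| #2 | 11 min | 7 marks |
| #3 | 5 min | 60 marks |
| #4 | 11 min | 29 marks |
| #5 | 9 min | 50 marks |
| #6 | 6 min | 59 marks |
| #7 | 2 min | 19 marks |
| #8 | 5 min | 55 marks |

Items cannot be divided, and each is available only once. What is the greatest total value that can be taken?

This is a 0/1 knapsack; check combinations near the capacity.
- #1+#3+#6+#7+#8: time 2+5+6+2+5=20, value 59+60+59+19+55=252
- #1+#3+#6+#8: time 2+5+6+5=18, value 59+60+59+55=233
- #1+#3+#5+#8: time 2+5+9+5=21, value 59+60+50+55=224
Best: 252 marks.

252 marks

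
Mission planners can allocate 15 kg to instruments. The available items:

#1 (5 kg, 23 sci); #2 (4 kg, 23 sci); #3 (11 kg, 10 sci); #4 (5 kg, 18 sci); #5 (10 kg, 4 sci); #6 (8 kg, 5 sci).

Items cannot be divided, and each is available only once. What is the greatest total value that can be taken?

64 sci

Check high-value combinations within 15 kg:
- #1+#2+#4: mass 5+4+5=14, value 23+23+18=64
- #1+#2: mass 5+4=9, value 23+23=46
- #2+#4: mass 4+5=9, value 23+18=41
- #1+#4: mass 5+5=10, value 23+18=41
- #2+#3: mass 4+11=15, value 23+10=33
Best: 64 sci.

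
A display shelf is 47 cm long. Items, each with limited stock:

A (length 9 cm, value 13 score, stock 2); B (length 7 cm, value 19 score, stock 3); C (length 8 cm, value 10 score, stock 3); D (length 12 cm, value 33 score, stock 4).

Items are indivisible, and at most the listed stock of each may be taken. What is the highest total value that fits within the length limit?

123 score

Best selections within length 47 and stock limits:
- 3×B + 2×D: length 45, value 123
- 1×B + 3×D: length 43, value 118
Best: 123 score.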